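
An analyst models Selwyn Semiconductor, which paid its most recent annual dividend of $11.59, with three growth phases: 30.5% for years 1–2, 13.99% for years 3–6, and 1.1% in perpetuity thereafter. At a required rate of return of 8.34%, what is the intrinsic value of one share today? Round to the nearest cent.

Three-stage DDM. Project D₁…D_6; terminal Gordon value at t=6 with g = 0.011; discount at r = 0.0834.
D_1 = 15.1249
D_2 = 19.7381
D_3 = 22.4994
D_4 = 25.6471
D_5 = 29.2351
D_6 = 33.3251
TV_6 = 33.6917/(0.0834−0.011) = 465.3547
P₀ = Σ Dₜ/(1+r)ᵗ + TV_6/(1+r)^6 = 395.0542

$395.05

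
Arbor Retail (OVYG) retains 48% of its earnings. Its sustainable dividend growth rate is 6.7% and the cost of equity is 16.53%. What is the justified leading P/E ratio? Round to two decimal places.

5.29

Payout ratio b = 1 − 0.48 = 0.52.
Justified leading P/E = b/(r−g) = 0.52/(0.1653−0.067) = 5.2899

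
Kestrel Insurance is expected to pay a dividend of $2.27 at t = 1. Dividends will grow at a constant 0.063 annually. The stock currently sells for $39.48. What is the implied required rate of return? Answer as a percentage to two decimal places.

Rearranging the constant-growth DDM: r = D₁/P₀ + g.
r = 2.2700 / 39.48 + 0.063 = 0.05750 + 0.063 = 0.12050

12.05%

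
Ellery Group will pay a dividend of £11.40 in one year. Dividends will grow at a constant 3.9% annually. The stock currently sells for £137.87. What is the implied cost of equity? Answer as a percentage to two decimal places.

Rearranging the constant-growth DDM: r = D₁/P₀ + g.
r = 11.4000 / 137.87 + 0.039 = 0.08269 + 0.039 = 0.12169

12.17%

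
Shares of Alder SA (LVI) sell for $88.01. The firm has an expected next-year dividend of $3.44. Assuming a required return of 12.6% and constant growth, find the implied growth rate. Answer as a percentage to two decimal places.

8.69%

From P₀ = D₁/(r − g), the implied growth is g = r − D₁/P₀.
g = 0.126 − 3.44/88.01 = 0.126 − 0.03909 = 0.08691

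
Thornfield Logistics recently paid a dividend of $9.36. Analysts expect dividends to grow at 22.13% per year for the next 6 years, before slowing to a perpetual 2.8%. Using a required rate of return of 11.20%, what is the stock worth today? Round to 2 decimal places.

$280.02

Two-stage DDM. Project D₁…D_6 at 0.2213, terminal growth 0.028, discount at r = 0.112.
D_1 = 11.4314
D_2 = 13.9611
D_3 = 17.0507
D_4 = 20.8241
D_5 = 25.4324
D_6 = 31.0606
Terminal value at t=6: TV = D_7/(r−g) = 31.9303/(0.112−0.028) = 380.1227
P₀ = 11.4314/(1+0.112)^1 + 13.9611/(1+0.112)^2 + 17.0507/(1+0.112)^3 + 20.8241/(1+0.112)^4 + 25.4324/(1+0.112)^5 + 31.0606/(1+0.112)^6 + 380.1227/(1+0.112)^6 = 280.0210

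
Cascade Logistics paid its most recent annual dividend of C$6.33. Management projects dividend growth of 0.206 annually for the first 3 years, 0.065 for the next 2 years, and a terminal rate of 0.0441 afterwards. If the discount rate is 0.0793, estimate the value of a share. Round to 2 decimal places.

Three-stage DDM. Project D₁…D_5; terminal Gordon value at t=5 with g = 0.0441; discount at r = 0.0793.
D_1 = 7.6340
D_2 = 9.2066
D_3 = 11.1031
D_4 = 11.8248
D_5 = 12.5935
TV_5 = 13.1488/(0.0793−0.0441) = 373.5462
P₀ = Σ Dₜ/(1+r)ᵗ + TV_5/(1+r)^5 = 296.1753

C$296.18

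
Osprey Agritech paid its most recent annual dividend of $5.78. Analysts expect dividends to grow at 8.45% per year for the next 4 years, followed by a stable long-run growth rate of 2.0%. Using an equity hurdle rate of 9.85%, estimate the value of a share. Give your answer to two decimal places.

$93.74

Two-stage DDM. Project D₁…D_4 at 0.0845, terminal growth 0.02, discount at r = 0.0985.
D_1 = 6.2684
D_2 = 6.7981
D_3 = 7.3725
D_4 = 7.9955
Terminal value at t=4: TV = D_5/(r−g) = 8.1554/(0.0985−0.02) = 103.8907
P₀ = 6.2684/(1+0.0985)^1 + 6.7981/(1+0.0985)^2 + 7.3725/(1+0.0985)^3 + 7.9955/(1+0.0985)^4 + 103.8907/(1+0.0985)^4 = 93.7398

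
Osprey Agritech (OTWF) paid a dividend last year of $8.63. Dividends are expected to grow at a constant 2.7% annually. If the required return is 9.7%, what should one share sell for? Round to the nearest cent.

Gordon growth model: P₀ = D₁/(r − g). D₁ = 8.63 × (1 + 0.027) = 8.8630.
P₀ = 8.8630 / (0.097 − 0.027) = 8.8630 / 0.07 = 126.6144

$126.61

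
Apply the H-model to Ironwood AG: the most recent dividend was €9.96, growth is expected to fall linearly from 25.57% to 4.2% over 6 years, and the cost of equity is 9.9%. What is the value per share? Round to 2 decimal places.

H-model: P₀ = D₀[(1+g_L) + H(g_S−g_L)]/(r−g_L), with H = 6/2 = 3.
P₀ = 9.96 × [(1+0.042) + 3×(0.2557−0.042)] / (0.099−0.042)
   = 9.96 × 1.6831 / 0.057 = 294.0996

€294.10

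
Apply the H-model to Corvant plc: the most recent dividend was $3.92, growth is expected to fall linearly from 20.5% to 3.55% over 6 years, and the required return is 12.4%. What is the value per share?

$68.39

H-model: P₀ = D₀[(1+g_L) + H(g_S−g_L)]/(r−g_L), with H = 6/2 = 3.
P₀ = 3.92 × [(1+0.0355) + 3×(0.205−0.0355)] / (0.124−0.0355)
   = 3.92 × 1.5440 / 0.0885 = 68.3896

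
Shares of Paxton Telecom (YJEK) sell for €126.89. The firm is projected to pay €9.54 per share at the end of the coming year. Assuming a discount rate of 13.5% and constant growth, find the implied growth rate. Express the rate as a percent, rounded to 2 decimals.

From P₀ = D₁/(r − g), the implied growth is g = r − D₁/P₀.
g = 0.135 − 9.54/126.89 = 0.135 − 0.07518 = 0.05982

5.98%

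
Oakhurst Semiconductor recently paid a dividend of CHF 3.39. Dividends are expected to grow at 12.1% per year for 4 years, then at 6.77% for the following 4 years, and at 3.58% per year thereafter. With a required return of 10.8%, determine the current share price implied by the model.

CHF 70.86

Three-stage DDM. Project D₁…D_8; terminal Gordon value at t=8 with g = 0.0358; discount at r = 0.108.
D_1 = 3.8002
D_2 = 4.2600
D_3 = 4.7755
D_4 = 5.3533
D_5 = 5.7157
D_6 = 6.1027
D_7 = 6.5158
D_8 = 6.9570
TV_8 = 7.2060/(0.108−0.0358) = 99.8063
P₀ = Σ Dₜ/(1+r)ᵗ + TV_8/(1+r)^8 = 70.8623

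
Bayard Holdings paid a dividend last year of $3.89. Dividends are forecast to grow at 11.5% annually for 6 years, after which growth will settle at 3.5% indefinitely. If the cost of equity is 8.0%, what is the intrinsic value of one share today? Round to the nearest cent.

$134.47

Two-stage DDM. Project D₁…D_6 at 0.115, terminal growth 0.035, discount at r = 0.08.
D_1 = 4.3373
D_2 = 4.8361
D_3 = 5.3923
D_4 = 6.0124
D_5 = 6.7038
D_6 = 7.4748
Terminal value at t=6: TV = D_7/(r−g) = 7.7364/(0.08−0.035) = 171.9201
P₀ = 4.3373/(1+0.08)^1 + 4.8361/(1+0.08)^2 + 5.3923/(1+0.08)^3 + 6.0124/(1+0.08)^4 + 6.7038/(1+0.08)^5 + 7.4748/(1+0.08)^6 + 171.9201/(1+0.08)^6 = 134.4739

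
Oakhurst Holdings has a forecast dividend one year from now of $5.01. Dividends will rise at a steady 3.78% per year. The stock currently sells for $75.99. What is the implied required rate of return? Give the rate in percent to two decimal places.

10.37%

Rearranging the constant-growth DDM: r = D₁/P₀ + g.
r = 5.0100 / 75.99 + 0.0378 = 0.06593 + 0.0378 = 0.10373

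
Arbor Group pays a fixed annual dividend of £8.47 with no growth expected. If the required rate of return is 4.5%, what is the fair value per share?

£188.22

Zero-growth DDM (perpetuity): P₀ = D/r = 8.47 / 0.045 = 188.2222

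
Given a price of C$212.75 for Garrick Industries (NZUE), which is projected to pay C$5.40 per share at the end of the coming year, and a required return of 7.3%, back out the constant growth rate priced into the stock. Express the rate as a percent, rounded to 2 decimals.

From P₀ = D₁/(r − g), the implied growth is g = r − D₁/P₀.
g = 0.073 − 5.40/212.75 = 0.073 − 0.02538 = 0.04762

4.76%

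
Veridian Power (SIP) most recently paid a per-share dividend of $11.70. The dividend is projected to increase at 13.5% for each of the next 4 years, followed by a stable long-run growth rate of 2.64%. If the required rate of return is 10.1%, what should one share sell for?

$232.33

Two-stage DDM. Project D₁…D_4 at 0.135, terminal growth 0.0264, discount at r = 0.101.
D_1 = 13.2795
D_2 = 15.0722
D_3 = 17.1070
D_4 = 19.4164
Terminal value at t=4: TV = D_5/(r−g) = 19.9290/(0.101−0.0264) = 267.1450
P₀ = 13.2795/(1+0.101)^1 + 15.0722/(1+0.101)^2 + 17.1070/(1+0.101)^3 + 19.4164/(1+0.101)^4 + 267.1450/(1+0.101)^4 = 232.3280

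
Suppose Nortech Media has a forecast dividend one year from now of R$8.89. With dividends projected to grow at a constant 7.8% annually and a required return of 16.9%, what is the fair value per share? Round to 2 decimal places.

R$97.69

Gordon growth model: P₀ = D₁/(r − g), with D₁ = 8.89 given directly.
P₀ = 8.8900 / (0.169 − 0.078) = 8.8900 / 0.091 = 97.6923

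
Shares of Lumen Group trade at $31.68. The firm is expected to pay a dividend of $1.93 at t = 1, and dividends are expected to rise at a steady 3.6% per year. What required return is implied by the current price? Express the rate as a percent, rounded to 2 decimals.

9.69%

Rearranging the constant-growth DDM: r = D₁/P₀ + g.
r = 1.9300 / 31.68 + 0.036 = 0.06092 + 0.036 = 0.09692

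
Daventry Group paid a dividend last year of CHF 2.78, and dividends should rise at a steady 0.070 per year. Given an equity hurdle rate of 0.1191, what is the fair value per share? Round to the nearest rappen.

Gordon growth model: P₀ = D₁/(r − g). D₁ = 2.78 × (1 + 0.07) = 2.9746.
P₀ = 2.9746 / (0.1191 − 0.07) = 2.9746 / 0.0491 = 60.5825

CHF 60.58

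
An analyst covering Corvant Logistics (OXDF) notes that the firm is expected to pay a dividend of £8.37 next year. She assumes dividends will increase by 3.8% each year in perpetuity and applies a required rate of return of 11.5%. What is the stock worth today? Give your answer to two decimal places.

£108.70

Gordon growth model: P₀ = D₁/(r − g), with D₁ = 8.37 given directly.
P₀ = 8.3700 / (0.115 − 0.038) = 8.3700 / 0.077 = 108.7013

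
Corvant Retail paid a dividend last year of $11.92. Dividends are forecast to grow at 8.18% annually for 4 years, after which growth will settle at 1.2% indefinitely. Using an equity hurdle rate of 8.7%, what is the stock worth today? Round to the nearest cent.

$204.90

Two-stage DDM. Project D₁…D_4 at 0.0818, terminal growth 0.012, discount at r = 0.087.
D_1 = 12.8951
D_2 = 13.9499
D_3 = 15.0910
D_4 = 16.3254
Terminal value at t=4: TV = D_5/(r−g) = 16.5213/(0.087−0.012) = 220.2842
P₀ = 12.8951/(1+0.087)^1 + 13.9499/(1+0.087)^2 + 15.0910/(1+0.087)^3 + 16.3254/(1+0.087)^4 + 220.2842/(1+0.087)^4 = 204.8973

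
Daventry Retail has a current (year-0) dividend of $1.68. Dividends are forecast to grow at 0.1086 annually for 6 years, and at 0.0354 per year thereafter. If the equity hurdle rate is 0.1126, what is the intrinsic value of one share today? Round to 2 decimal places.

$32.00

Two-stage DDM. Project D₁…D_6 at 0.1086, terminal growth 0.0354, discount at r = 0.1126.
D_1 = 1.8624
D_2 = 2.0647
D_3 = 2.2889
D_4 = 2.5375
D_5 = 2.8131
D_6 = 3.1186
Terminal value at t=6: TV = D_7/(r−g) = 3.2290/(0.1126−0.0354) = 41.8263
P₀ = 1.8624/(1+0.1126)^1 + 2.0647/(1+0.1126)^2 + 2.2889/(1+0.1126)^3 + 2.5375/(1+0.1126)^4 + 2.8131/(1+0.1126)^5 + 3.1186/(1+0.1126)^6 + 41.8263/(1+0.1126)^6 = 32.0042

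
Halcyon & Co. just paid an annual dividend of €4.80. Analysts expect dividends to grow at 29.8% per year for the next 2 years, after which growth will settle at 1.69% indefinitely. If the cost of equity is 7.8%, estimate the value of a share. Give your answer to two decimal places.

Two-stage DDM. Project D₁…D_2 at 0.298, terminal growth 0.0169, discount at r = 0.078.
D_1 = 6.2304
D_2 = 8.0871
Terminal value at t=2: TV = D_3/(r−g) = 8.2237/(0.078−0.0169) = 134.5946
P₀ = 6.2304/(1+0.078)^1 + 8.0871/(1+0.078)^2 + 134.5946/(1+0.078)^2 = 128.5604

€128.56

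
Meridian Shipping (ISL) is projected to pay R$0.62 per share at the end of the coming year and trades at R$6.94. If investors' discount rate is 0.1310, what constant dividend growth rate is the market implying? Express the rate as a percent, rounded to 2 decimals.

4.17%

From P₀ = D₁/(r − g), the implied growth is g = r − D₁/P₀.
g = 0.131 − 0.62/6.94 = 0.131 − 0.08934 = 0.04166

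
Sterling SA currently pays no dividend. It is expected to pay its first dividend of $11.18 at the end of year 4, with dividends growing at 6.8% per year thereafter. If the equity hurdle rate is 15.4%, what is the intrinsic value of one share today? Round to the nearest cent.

Deferred-dividend DDM. At t=3 the remaining stream is a growing perpetuity with first payment D_4 = 11.18.
V_3 = D_4/(r−g) = 11.18/(0.154−0.068) = 130.0000
P₀ = V_3/(1+r)^3 = 130.0000/(1+0.154)^3 = 84.5913

$84.59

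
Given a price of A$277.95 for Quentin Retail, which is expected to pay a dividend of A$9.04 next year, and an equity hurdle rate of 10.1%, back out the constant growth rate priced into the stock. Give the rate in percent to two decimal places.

6.85%

From P₀ = D₁/(r − g), the implied growth is g = r − D₁/P₀.
g = 0.101 − 9.04/277.95 = 0.101 − 0.03252 = 0.06848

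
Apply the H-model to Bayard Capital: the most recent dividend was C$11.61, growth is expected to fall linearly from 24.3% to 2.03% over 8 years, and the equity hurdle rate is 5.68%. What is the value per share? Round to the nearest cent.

C$607.89

H-model: P₀ = D₀[(1+g_L) + H(g_S−g_L)]/(r−g_L), with H = 8/2 = 4.
P₀ = 11.61 × [(1+0.0203) + 4×(0.243−0.0203)] / (0.0568−0.0203)
   = 11.61 × 1.9111 / 0.0365 = 607.8869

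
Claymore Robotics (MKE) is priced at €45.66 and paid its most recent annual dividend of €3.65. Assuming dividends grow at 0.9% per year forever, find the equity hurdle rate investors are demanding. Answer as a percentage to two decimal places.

Rearranging the constant-growth DDM: r = D₁/P₀ + g.
D₁ = 3.65 × (1 + 0.009) = 3.6828.
r = 3.6828 / 45.66 + 0.009 = 0.08066 + 0.009 = 0.08966

8.97%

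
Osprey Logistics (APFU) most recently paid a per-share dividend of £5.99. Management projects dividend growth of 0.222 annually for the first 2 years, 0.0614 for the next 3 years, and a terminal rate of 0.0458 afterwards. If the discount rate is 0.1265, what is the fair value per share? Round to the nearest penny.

Three-stage DDM. Project D₁…D_5; terminal Gordon value at t=5 with g = 0.0458; discount at r = 0.1265.
D_1 = 7.3198
D_2 = 8.9448
D_3 = 9.4940
D_4 = 10.0769
D_5 = 10.6956
TV_5 = 11.1855/(0.1265−0.0458) = 138.6059
P₀ = Σ Dₜ/(1+r)ᵗ + TV_5/(1+r)^5 = 108.7469

£108.75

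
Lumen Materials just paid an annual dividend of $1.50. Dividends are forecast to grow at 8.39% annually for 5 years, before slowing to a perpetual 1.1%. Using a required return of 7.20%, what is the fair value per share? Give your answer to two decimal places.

Two-stage DDM. Project D₁…D_5 at 0.0839, terminal growth 0.011, discount at r = 0.072.
D_1 = 1.6259
D_2 = 1.7623
D_3 = 1.9101
D_4 = 2.0704
D_5 = 2.2441
Terminal value at t=5: TV = D_6/(r−g) = 2.2688/(0.072−0.011) = 37.1928
P₀ = 1.6259/(1+0.072)^1 + 1.7623/(1+0.072)^2 + 1.9101/(1+0.072)^3 + 2.0704/(1+0.072)^4 + 2.2441/(1+0.072)^5 + 37.1928/(1+0.072)^5 = 34.0250

$34.02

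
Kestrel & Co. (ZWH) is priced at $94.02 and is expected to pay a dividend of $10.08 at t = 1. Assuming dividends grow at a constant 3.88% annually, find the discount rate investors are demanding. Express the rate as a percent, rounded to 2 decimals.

14.60%

Rearranging the constant-growth DDM: r = D₁/P₀ + g.
r = 10.0800 / 94.02 + 0.0388 = 0.10721 + 0.0388 = 0.14601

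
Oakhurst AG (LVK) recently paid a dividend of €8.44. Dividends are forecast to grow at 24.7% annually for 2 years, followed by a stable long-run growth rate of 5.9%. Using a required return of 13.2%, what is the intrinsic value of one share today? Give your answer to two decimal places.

Two-stage DDM. Project D₁…D_2 at 0.247, terminal growth 0.059, discount at r = 0.132.
D_1 = 10.5247
D_2 = 13.1243
Terminal value at t=2: TV = D_3/(r−g) = 13.8986/(0.132−0.059) = 190.3919
P₀ = 10.5247/(1+0.132)^1 + 13.1243/(1+0.132)^2 + 190.3919/(1+0.132)^2 = 168.1177

€168.12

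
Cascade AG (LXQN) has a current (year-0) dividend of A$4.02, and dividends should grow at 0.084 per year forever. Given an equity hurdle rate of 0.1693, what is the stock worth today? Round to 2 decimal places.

A$51.09

Gordon growth model: P₀ = D₁/(r − g). D₁ = 4.02 × (1 + 0.084) = 4.3577.
P₀ = 4.3577 / (0.1693 − 0.084) = 4.3577 / 0.0853 = 51.0865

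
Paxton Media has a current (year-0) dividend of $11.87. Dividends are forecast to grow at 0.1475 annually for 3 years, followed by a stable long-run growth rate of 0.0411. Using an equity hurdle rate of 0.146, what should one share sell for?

$153.97

Two-stage DDM. Project D₁…D_3 at 0.1475, terminal growth 0.0411, discount at r = 0.146.
D_1 = 13.6208
D_2 = 15.6299
D_3 = 17.9353
Terminal value at t=3: TV = D_4/(r−g) = 18.6724/(0.146−0.0411) = 178.0024
P₀ = 13.6208/(1+0.146)^1 + 15.6299/(1+0.146)^2 + 17.9353/(1+0.146)^3 + 178.0024/(1+0.146)^3 = 153.9726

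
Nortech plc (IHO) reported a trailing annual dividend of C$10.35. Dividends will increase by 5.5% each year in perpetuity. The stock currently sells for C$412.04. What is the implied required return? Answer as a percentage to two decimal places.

8.15%

Rearranging the constant-growth DDM: r = D₁/P₀ + g.
D₁ = 10.35 × (1 + 0.055) = 10.9192.
r = 10.9192 / 412.04 + 0.055 = 0.02650 + 0.055 = 0.08150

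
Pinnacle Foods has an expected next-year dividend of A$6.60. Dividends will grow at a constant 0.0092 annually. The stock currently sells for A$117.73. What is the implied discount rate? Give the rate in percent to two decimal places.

Rearranging the constant-growth DDM: r = D₁/P₀ + g.
r = 6.6000 / 117.73 + 0.0092 = 0.05606 + 0.0092 = 0.06526

6.53%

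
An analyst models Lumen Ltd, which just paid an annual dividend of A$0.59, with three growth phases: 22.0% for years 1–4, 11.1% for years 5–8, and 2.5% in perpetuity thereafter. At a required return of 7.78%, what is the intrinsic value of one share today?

Three-stage DDM. Project D₁…D_8; terminal Gordon value at t=8 with g = 0.025; discount at r = 0.0778.
D_1 = 0.7198
D_2 = 0.8782
D_3 = 1.0714
D_4 = 1.3070
D_5 = 1.4521
D_6 = 1.6133
D_7 = 1.7924
D_8 = 1.9913
TV_8 = 2.0411/(0.0778−0.025) = 38.6578
P₀ = Σ Dₜ/(1+r)ᵗ + TV_8/(1+r)^8 = 28.6592

A$28.66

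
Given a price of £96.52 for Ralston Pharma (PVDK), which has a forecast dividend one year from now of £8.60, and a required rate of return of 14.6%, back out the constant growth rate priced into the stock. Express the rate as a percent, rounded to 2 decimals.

5.69%

From P₀ = D₁/(r − g), the implied growth is g = r − D₁/P₀.
g = 0.146 − 8.60/96.52 = 0.146 − 0.08910 = 0.05690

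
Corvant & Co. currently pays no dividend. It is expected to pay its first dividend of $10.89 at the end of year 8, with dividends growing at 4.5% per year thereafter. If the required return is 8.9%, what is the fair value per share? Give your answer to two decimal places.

Deferred-dividend DDM. At t=7 the remaining stream is a growing perpetuity with first payment D_8 = 10.89.
V_7 = D_8/(r−g) = 10.89/(0.089−0.045) = 247.5000
P₀ = V_7/(1+r)^7 = 247.5000/(1+0.089)^7 = 136.2637

$136.26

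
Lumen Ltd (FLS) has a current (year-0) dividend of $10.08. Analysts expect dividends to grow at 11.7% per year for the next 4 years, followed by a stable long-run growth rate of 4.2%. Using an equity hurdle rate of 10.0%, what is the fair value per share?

$234.45

Two-stage DDM. Project D₁…D_4 at 0.117, terminal growth 0.042, discount at r = 0.1.
D_1 = 11.2594
D_2 = 12.5767
D_3 = 14.0482
D_4 = 15.6918
Terminal value at t=4: TV = D_5/(r−g) = 16.3509/(0.1−0.042) = 281.9116
P₀ = 11.2594/(1+0.1)^1 + 12.5767/(1+0.1)^2 + 14.0482/(1+0.1)^3 + 15.6918/(1+0.1)^4 + 281.9116/(1+0.1)^4 = 234.4515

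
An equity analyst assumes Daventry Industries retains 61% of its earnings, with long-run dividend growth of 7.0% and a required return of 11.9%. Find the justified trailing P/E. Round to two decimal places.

8.52

Payout ratio b = 1 − 0.61 = 0.39.
Justified trailing P/E = b(1+g)/(r−g) = 0.39×(1+0.07)/(0.119−0.07) = 8.5163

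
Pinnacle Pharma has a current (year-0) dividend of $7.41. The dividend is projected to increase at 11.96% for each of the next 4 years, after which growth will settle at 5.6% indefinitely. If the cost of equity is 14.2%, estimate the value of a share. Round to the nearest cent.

Two-stage DDM. Project D₁…D_4 at 0.1196, terminal growth 0.056, discount at r = 0.142.
D_1 = 8.2962
D_2 = 9.2885
D_3 = 10.3994
D_4 = 11.6431
Terminal value at t=4: TV = D_5/(r−g) = 12.2951/(0.142−0.056) = 142.9668
P₀ = 8.2962/(1+0.142)^1 + 9.2885/(1+0.142)^2 + 10.3994/(1+0.142)^3 + 11.6431/(1+0.142)^4 + 142.9668/(1+0.142)^4 = 112.2712

$112.27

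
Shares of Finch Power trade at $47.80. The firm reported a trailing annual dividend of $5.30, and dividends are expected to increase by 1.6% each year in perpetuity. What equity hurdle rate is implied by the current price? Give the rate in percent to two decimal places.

Rearranging the constant-growth DDM: r = D₁/P₀ + g.
D₁ = 5.30 × (1 + 0.016) = 5.3848.
r = 5.3848 / 47.80 + 0.016 = 0.11265 + 0.016 = 0.12865

12.87%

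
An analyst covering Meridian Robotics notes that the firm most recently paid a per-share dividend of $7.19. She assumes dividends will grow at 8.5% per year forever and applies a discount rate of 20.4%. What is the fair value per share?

Gordon growth model: P₀ = D₁/(r − g). D₁ = 7.19 × (1 + 0.085) = 7.8011.
P₀ = 7.8011 / (0.204 − 0.085) = 7.8011 / 0.119 = 65.5559

$65.56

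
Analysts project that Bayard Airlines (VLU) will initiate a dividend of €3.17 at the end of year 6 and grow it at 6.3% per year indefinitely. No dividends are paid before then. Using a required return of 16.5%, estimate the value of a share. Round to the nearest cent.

Deferred-dividend DDM. At t=5 the remaining stream is a growing perpetuity with first payment D_6 = 3.17.
V_5 = D_6/(r−g) = 3.17/(0.165−0.063) = 31.0784
P₀ = V_5/(1+r)^5 = 31.0784/(1+0.165)^5 = 14.4820

€14.48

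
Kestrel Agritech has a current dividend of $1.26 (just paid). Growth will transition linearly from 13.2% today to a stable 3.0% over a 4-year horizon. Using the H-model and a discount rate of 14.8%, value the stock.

$13.18

H-model: P₀ = D₀[(1+g_L) + H(g_S−g_L)]/(r−g_L), with H = 4/2 = 2.
P₀ = 1.26 × [(1+0.03) + 2×(0.132−0.03)] / (0.148−0.03)
   = 1.26 × 1.2340 / 0.118 = 13.1766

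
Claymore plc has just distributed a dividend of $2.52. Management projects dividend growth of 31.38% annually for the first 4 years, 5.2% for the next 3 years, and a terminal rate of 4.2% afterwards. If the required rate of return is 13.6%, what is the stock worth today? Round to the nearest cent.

$66.00

Three-stage DDM. Project D₁…D_7; terminal Gordon value at t=7 with g = 0.042; discount at r = 0.136.
D_1 = 3.3108
D_2 = 4.3497
D_3 = 5.7146
D_4 = 7.5079
D_5 = 7.8983
D_6 = 8.3090
D_7 = 8.7411
TV_7 = 9.1082/(0.136−0.042) = 96.8957
P₀ = Σ Dₜ/(1+r)ᵗ + TV_7/(1+r)^7 = 66.0003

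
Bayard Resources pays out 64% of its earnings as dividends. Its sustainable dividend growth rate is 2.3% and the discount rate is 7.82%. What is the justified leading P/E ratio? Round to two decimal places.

Justified leading P/E = b/(r−g) = 0.64/(0.0782−0.023) = 11.5942

11.59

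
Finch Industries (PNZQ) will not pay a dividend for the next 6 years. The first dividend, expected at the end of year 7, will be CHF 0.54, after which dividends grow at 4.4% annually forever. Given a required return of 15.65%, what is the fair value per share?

Deferred-dividend DDM. At t=6 the remaining stream is a growing perpetuity with first payment D_7 = 0.54.
V_6 = D_7/(r−g) = 0.54/(0.1565−0.044) = 4.8000
P₀ = V_6/(1+r)^6 = 4.8000/(1+0.1565)^6 = 2.0062

CHF 2.01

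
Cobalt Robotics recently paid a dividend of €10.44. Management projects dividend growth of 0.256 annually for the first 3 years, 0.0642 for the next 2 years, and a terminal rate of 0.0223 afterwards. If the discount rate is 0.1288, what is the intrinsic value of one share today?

Three-stage DDM. Project D₁…D_5; terminal Gordon value at t=5 with g = 0.0223; discount at r = 0.1288.
D_1 = 13.1126
D_2 = 16.4695
D_3 = 20.6857
D_4 = 22.0137
D_5 = 23.4270
TV_5 = 23.9494/(0.1288−0.0223) = 224.8768
P₀ = Σ Dₜ/(1+r)ᵗ + TV_5/(1+r)^5 = 187.9700

€187.97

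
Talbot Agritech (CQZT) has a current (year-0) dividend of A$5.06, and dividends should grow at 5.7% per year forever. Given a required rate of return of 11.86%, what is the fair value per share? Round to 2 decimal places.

Gordon growth model: P₀ = D₁/(r − g). D₁ = 5.06 × (1 + 0.057) = 5.3484.
P₀ = 5.3484 / (0.1186 − 0.057) = 5.3484 / 0.0616 = 86.8250

A$86.82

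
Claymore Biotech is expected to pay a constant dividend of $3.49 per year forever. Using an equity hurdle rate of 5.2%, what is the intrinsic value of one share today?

Zero-growth DDM (perpetuity): P₀ = D/r = 3.49 / 0.052 = 67.1154

$67.12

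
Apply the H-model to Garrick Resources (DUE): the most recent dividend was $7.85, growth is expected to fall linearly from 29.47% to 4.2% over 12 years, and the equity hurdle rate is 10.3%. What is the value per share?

$329.21

H-model: P₀ = D₀[(1+g_L) + H(g_S−g_L)]/(r−g_L), with H = 12/2 = 6.
P₀ = 7.85 × [(1+0.042) + 6×(0.2947−0.042)] / (0.103−0.042)
   = 7.85 × 2.5582 / 0.061 = 329.2110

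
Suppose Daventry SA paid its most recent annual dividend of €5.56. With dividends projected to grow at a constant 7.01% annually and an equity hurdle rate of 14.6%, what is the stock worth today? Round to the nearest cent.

€78.39

Gordon growth model: P₀ = D₁/(r − g). D₁ = 5.56 × (1 + 0.0701) = 5.9498.
P₀ = 5.9498 / (0.146 − 0.0701) = 5.9498 / 0.0759 = 78.3894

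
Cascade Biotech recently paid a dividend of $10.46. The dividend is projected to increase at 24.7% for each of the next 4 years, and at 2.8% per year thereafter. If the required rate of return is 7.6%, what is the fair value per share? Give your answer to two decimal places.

Two-stage DDM. Project D₁…D_4 at 0.247, terminal growth 0.028, discount at r = 0.076.
D_1 = 13.0436
D_2 = 16.2654
D_3 = 20.2829
D_4 = 25.2928
Terminal value at t=4: TV = D_5/(r−g) = 26.0010/(0.076−0.028) = 541.6882
P₀ = 13.0436/(1+0.076)^1 + 16.2654/(1+0.076)^2 + 20.2829/(1+0.076)^3 + 25.2928/(1+0.076)^4 + 541.6882/(1+0.076)^4 = 465.4323

$465.43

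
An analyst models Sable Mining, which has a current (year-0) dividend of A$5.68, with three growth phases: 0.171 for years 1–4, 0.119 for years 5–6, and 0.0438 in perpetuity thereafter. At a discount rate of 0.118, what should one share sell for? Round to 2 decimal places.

A$135.57

Three-stage DDM. Project D₁…D_6; terminal Gordon value at t=6 with g = 0.0438; discount at r = 0.118.
D_1 = 6.6513
D_2 = 7.7886
D_3 = 9.1205
D_4 = 10.6801
D_5 = 11.9510
D_6 = 13.3732
TV_6 = 13.9590/(0.118−0.0438) = 188.1263
P₀ = Σ Dₜ/(1+r)ᵗ + TV_6/(1+r)^6 = 135.5722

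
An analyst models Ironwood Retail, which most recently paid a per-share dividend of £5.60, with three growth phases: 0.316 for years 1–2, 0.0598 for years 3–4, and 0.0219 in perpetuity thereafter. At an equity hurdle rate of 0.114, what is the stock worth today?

Three-stage DDM. Project D₁…D_4; terminal Gordon value at t=4 with g = 0.0219; discount at r = 0.114.
D_1 = 7.3696
D_2 = 9.6984
D_3 = 10.2784
D_4 = 10.8930
TV_4 = 11.1316/(0.114−0.0219) = 120.8638
P₀ = Σ Dₜ/(1+r)ᵗ + TV_4/(1+r)^4 = 107.4177

£107.42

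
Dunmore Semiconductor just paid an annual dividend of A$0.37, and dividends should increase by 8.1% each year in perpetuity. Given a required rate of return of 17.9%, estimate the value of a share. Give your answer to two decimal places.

Gordon growth model: P₀ = D₁/(r − g). D₁ = 0.37 × (1 + 0.081) = 0.4000.
P₀ = 0.4000 / (0.179 − 0.081) = 0.4000 / 0.098 = 4.0813

A$4.08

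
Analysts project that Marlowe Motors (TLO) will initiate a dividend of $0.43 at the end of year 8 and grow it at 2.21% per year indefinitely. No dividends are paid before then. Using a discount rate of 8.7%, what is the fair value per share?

Deferred-dividend DDM. At t=7 the remaining stream is a growing perpetuity with first payment D_8 = 0.43.
V_7 = D_8/(r−g) = 0.43/(0.087−0.0221) = 6.6256
P₀ = V_7/(1+r)^7 = 6.6256/(1+0.087)^7 = 3.6950

$3.70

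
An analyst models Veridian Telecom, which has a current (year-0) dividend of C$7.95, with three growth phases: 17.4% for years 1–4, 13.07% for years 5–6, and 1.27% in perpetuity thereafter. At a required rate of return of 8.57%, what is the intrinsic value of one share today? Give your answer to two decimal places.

C$225.47

Three-stage DDM. Project D₁…D_6; terminal Gordon value at t=6 with g = 0.0127; discount at r = 0.0857.
D_1 = 9.3333
D_2 = 10.9573
D_3 = 12.8639
D_4 = 15.1022
D_5 = 17.0760
D_6 = 19.3079
TV_6 = 19.5531/(0.0857−0.0127) = 267.8504
P₀ = Σ Dₜ/(1+r)ᵗ + TV_6/(1+r)^6 = 225.4655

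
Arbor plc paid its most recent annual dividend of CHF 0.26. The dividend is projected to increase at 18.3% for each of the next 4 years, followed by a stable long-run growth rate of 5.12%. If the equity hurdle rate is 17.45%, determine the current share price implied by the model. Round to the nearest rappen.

Two-stage DDM. Project D₁…D_4 at 0.183, terminal growth 0.0512, discount at r = 0.1745.
D_1 = 0.3076
D_2 = 0.3639
D_3 = 0.4305
D_4 = 0.5092
Terminal value at t=4: TV = D_5/(r−g) = 0.5353/(0.1745−0.0512) = 4.3414
P₀ = 0.3076/(1+0.1745)^1 + 0.3639/(1+0.1745)^2 + 0.4305/(1+0.1745)^3 + 0.5092/(1+0.1745)^4 + 4.3414/(1+0.1745)^4 = 3.3405

CHF 3.34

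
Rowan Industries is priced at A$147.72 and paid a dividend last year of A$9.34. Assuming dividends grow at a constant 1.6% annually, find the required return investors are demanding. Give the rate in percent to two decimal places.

Rearranging the constant-growth DDM: r = D₁/P₀ + g.
D₁ = 9.34 × (1 + 0.016) = 9.4894.
r = 9.4894 / 147.72 + 0.016 = 0.06424 + 0.016 = 0.08024

8.02%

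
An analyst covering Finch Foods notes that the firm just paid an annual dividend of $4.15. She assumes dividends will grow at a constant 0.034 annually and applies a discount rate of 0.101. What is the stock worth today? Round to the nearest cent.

Gordon growth model: P₀ = D₁/(r − g). D₁ = 4.15 × (1 + 0.034) = 4.2911.
P₀ = 4.2911 / (0.101 − 0.034) = 4.2911 / 0.067 = 64.0463

$64.05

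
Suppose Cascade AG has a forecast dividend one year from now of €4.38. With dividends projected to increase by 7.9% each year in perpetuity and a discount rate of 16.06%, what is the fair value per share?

€53.68

Gordon growth model: P₀ = D₁/(r − g), with D₁ = 4.38 given directly.
P₀ = 4.3800 / (0.1606 − 0.079) = 4.3800 / 0.0816 = 53.6765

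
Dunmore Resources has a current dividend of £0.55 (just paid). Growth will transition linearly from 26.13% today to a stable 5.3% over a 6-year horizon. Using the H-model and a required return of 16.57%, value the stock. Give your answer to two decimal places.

H-model: P₀ = D₀[(1+g_L) + H(g_S−g_L)]/(r−g_L), with H = 6/2 = 3.
P₀ = 0.55 × [(1+0.053) + 3×(0.2613−0.053)] / (0.1657−0.053)
   = 0.55 × 1.6779 / 0.1127 = 8.1885

£8.19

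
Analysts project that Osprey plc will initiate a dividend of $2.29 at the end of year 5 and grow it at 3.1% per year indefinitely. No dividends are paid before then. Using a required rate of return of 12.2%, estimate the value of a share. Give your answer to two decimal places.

Deferred-dividend DDM. At t=4 the remaining stream is a growing perpetuity with first payment D_5 = 2.29.
V_4 = D_5/(r−g) = 2.29/(0.122−0.031) = 25.1648
P₀ = V_4/(1+r)^4 = 25.1648/(1+0.122)^4 = 15.8790

$15.88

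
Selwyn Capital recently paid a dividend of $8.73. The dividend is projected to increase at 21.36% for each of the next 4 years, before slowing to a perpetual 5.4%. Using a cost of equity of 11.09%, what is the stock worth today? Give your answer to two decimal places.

$274.10

Two-stage DDM. Project D₁…D_4 at 0.2136, terminal growth 0.054, discount at r = 0.1109.
D_1 = 10.5947
D_2 = 12.8578
D_3 = 15.6042
D_4 = 18.9372
Terminal value at t=4: TV = D_5/(r−g) = 19.9598/(0.1109−0.054) = 350.7881
P₀ = 10.5947/(1+0.1109)^1 + 12.8578/(1+0.1109)^2 + 15.6042/(1+0.1109)^3 + 18.9372/(1+0.1109)^4 + 350.7881/(1+0.1109)^4 = 274.0990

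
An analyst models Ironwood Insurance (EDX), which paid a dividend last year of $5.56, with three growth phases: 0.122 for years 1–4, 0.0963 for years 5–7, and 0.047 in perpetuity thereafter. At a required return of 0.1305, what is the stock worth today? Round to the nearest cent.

$98.74

Three-stage DDM. Project D₁…D_7; terminal Gordon value at t=7 with g = 0.047; discount at r = 0.1305.
D_1 = 6.2383
D_2 = 6.9994
D_3 = 7.8533
D_4 = 8.8114
D_5 = 9.6600
D_6 = 10.5902
D_7 = 11.6101
TV_7 = 12.1557/(0.1305−0.047) = 145.5776
P₀ = Σ Dₜ/(1+r)ᵗ + TV_7/(1+r)^7 = 98.7375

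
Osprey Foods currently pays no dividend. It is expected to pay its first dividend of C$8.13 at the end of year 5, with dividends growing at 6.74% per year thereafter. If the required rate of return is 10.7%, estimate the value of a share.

Deferred-dividend DDM. At t=4 the remaining stream is a growing perpetuity with first payment D_5 = 8.13.
V_4 = D_5/(r−g) = 8.13/(0.107−0.0674) = 205.3030
P₀ = V_4/(1+r)^4 = 205.3030/(1+0.107)^4 = 136.7114

C$136.71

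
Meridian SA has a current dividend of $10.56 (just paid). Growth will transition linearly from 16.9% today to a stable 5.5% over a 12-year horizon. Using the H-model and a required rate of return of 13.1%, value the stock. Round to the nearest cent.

H-model: P₀ = D₀[(1+g_L) + H(g_S−g_L)]/(r−g_L), with H = 12/2 = 6.
P₀ = 10.56 × [(1+0.055) + 6×(0.169−0.055)] / (0.131−0.055)
   = 10.56 × 1.7390 / 0.076 = 241.6295

$241.63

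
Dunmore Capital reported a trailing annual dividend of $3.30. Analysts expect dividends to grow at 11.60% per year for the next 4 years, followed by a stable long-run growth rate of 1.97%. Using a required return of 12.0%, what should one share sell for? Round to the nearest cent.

Two-stage DDM. Project D₁…D_4 at 0.116, terminal growth 0.0197, discount at r = 0.12.
D_1 = 3.6828
D_2 = 4.1100
D_3 = 4.5868
D_4 = 5.1188
Terminal value at t=4: TV = D_5/(r−g) = 5.2197/(0.12−0.0197) = 52.0406
P₀ = 3.6828/(1+0.12)^1 + 4.1100/(1+0.12)^2 + 4.5868/(1+0.12)^3 + 5.1188/(1+0.12)^4 + 52.0406/(1+0.12)^4 = 46.1553

$46.16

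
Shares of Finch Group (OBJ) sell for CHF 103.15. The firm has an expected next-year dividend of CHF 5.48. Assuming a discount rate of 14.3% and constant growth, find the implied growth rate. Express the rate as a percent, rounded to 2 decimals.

8.99%

From P₀ = D₁/(r − g), the implied growth is g = r − D₁/P₀.
g = 0.143 − 5.48/103.15 = 0.143 − 0.05313 = 0.08987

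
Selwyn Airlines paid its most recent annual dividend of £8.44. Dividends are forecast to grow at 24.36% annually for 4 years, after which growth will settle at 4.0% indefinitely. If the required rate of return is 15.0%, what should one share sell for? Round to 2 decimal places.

£150.33

Two-stage DDM. Project D₁…D_4 at 0.2436, terminal growth 0.04, discount at r = 0.15.
D_1 = 10.4960
D_2 = 13.0528
D_3 = 16.2325
D_4 = 20.1867
Terminal value at t=4: TV = D_5/(r−g) = 20.9942/(0.15−0.04) = 190.8561
P₀ = 10.4960/(1+0.15)^1 + 13.0528/(1+0.15)^2 + 16.2325/(1+0.15)^3 + 20.1867/(1+0.15)^4 + 190.8561/(1+0.15)^4 = 150.3342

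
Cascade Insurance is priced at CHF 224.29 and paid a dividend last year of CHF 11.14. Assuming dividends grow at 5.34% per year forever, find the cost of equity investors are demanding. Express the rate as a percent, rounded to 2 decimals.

Rearranging the constant-growth DDM: r = D₁/P₀ + g.
D₁ = 11.14 × (1 + 0.0534) = 11.7349.
r = 11.7349 / 224.29 + 0.0534 = 0.05232 + 0.0534 = 0.10572

10.57%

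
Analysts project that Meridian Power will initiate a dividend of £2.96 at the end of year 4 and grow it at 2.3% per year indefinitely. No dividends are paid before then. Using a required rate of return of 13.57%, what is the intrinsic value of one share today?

Deferred-dividend DDM. At t=3 the remaining stream is a growing perpetuity with first payment D_4 = 2.96.
V_3 = D_4/(r−g) = 2.96/(0.1357−0.023) = 26.2644
P₀ = V_3/(1+r)^3 = 26.2644/(1+0.1357)^3 = 17.9299

£17.93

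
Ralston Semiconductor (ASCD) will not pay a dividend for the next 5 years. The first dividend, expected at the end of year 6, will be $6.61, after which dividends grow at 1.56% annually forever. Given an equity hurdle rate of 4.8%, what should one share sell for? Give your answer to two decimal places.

$161.38

Deferred-dividend DDM. At t=5 the remaining stream is a growing perpetuity with first payment D_6 = 6.61.
V_5 = D_6/(r−g) = 6.61/(0.048−0.0156) = 204.0123
P₀ = V_5/(1+r)^5 = 204.0123/(1+0.048)^5 = 161.3801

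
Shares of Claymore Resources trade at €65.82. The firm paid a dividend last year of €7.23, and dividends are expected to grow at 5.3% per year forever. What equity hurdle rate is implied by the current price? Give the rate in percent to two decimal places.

16.87%

Rearranging the constant-growth DDM: r = D₁/P₀ + g.
D₁ = 7.23 × (1 + 0.053) = 7.6132.
r = 7.6132 / 65.82 + 0.053 = 0.11567 + 0.053 = 0.16867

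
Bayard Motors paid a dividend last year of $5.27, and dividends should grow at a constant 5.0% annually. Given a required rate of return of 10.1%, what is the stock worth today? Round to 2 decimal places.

Gordon growth model: P₀ = D₁/(r − g). D₁ = 5.27 × (1 + 0.05) = 5.5335.
P₀ = 5.5335 / (0.101 − 0.05) = 5.5335 / 0.051 = 108.5000

$108.50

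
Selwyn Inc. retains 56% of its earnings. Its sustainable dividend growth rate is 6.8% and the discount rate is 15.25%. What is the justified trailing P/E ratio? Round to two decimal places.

5.56

Payout ratio b = 1 − 0.56 = 0.44.
Justified trailing P/E = b(1+g)/(r−g) = 0.44×(1+0.068)/(0.1525−0.068) = 5.5612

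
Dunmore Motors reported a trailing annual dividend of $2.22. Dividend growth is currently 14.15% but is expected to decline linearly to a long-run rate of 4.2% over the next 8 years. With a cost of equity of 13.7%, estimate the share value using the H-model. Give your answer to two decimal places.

H-model: P₀ = D₀[(1+g_L) + H(g_S−g_L)]/(r−g_L), with H = 8/2 = 4.
P₀ = 2.22 × [(1+0.042) + 4×(0.1415−0.042)] / (0.137−0.042)
   = 2.22 × 1.4400 / 0.095 = 33.6505

$33.65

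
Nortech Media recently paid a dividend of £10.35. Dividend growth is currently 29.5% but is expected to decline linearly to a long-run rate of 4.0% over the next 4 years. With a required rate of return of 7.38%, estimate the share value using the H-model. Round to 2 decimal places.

£474.63

H-model: P₀ = D₀[(1+g_L) + H(g_S−g_L)]/(r−g_L), with H = 4/2 = 2.
P₀ = 10.35 × [(1+0.04) + 2×(0.295−0.04)] / (0.0738−0.04)
   = 10.35 × 1.5500 / 0.0338 = 474.6302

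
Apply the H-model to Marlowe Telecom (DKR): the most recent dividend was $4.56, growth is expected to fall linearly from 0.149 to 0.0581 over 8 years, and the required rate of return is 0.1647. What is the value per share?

$60.82

H-model: P₀ = D₀[(1+g_L) + H(g_S−g_L)]/(r−g_L), with H = 8/2 = 4.
P₀ = 4.56 × [(1+0.0581) + 4×(0.149−0.0581)] / (0.1647−0.0581)
   = 4.56 × 1.4217 / 0.1066 = 60.8157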